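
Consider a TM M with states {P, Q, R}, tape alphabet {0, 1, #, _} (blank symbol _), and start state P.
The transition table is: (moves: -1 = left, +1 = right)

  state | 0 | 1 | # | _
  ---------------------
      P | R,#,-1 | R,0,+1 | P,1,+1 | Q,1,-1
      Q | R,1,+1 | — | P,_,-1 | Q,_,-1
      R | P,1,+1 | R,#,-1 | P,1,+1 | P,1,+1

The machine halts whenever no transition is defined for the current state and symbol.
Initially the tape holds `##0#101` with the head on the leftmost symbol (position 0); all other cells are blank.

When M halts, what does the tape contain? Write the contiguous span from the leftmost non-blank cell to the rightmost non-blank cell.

state=P head=0 tape=_[#]#0#101__   (P,#)→(P,1,+1)
state=P head=1 tape=_1[#]0#101__   (P,#)→(P,1,+1)
state=P head=2 tape=_11[0]#101__   (P,0)→(R,#,-1)
state=R head=1 tape=_1[1]##101__   (R,1)→(R,#,-1)
state=R head=0 tape=_[1]###101__   (R,1)→(R,#,-1)
state=R head=-1 tape=[_]####101__   (R,_)→(P,1,+1)
state=P head=0 tape=1[#]###101__   (P,#)→(P,1,+1)
state=P head=1 tape=11[#]##101__   (P,#)→(P,1,+1)
state=P head=2 tape=111[#]#101__   (P,#)→(P,1,+1)
state=P head=3 tape=1111[#]101__   (P,#)→(P,1,+1)
state=P head=4 tape=11111[1]01__   (P,1)→(R,0,+1)
state=R head=5 tape=111110[0]1__   (R,0)→(P,1,+1)
state=P head=6 tape=1111101[1]__   (P,1)→(R,0,+1)
state=R head=7 tape=11111010[_]_   (R,_)→(P,1,+1)
state=P head=8 tape=111110101[_]   (P,_)→(Q,1,-1)
state=Q head=7 tape=11111010[1]1
The non-blank tape span at halt is 1111101011.

1111101011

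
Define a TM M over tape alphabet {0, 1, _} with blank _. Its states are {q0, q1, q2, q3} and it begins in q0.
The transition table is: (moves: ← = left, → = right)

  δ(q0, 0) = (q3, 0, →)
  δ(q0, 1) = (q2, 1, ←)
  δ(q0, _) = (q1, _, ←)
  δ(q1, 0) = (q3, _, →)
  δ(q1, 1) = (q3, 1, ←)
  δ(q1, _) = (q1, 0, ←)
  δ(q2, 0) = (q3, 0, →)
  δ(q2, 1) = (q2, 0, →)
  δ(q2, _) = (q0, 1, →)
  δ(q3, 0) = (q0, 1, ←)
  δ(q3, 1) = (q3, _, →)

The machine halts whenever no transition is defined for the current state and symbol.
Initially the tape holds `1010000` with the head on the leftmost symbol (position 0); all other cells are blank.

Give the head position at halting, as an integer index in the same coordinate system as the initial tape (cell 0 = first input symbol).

state=q0 head=0 tape=_[1]010000   (q0,1)→(q2,1,←)
state=q2 head=-1 tape=[_]1010000   (q2,_)→(q0,1,→)
state=q0 head=0 tape=1[1]010000   (q0,1)→(q2,1,←)
state=q2 head=-1 tape=[1]1010000   (q2,1)→(q2,0,→)
state=q2 head=0 tape=0[1]010000   (q2,1)→(q2,0,→)
state=q2 head=1 tape=00[0]10000   (q2,0)→(q3,0,→)
state=q3 head=2 tape=000[1]0000   (q3,1)→(q3,_,→)
state=q3 head=3 tape=000_[0]000   (q3,0)→(q0,1,←)
state=q0 head=2 tape=000[_]1000   (q0,_)→(q1,_,←)
state=q1 head=1 tape=00[0]_1000   (q1,0)→(q3,_,→)
state=q3 head=2 tape=00_[_]1000
At halt the head is at cell 2.

2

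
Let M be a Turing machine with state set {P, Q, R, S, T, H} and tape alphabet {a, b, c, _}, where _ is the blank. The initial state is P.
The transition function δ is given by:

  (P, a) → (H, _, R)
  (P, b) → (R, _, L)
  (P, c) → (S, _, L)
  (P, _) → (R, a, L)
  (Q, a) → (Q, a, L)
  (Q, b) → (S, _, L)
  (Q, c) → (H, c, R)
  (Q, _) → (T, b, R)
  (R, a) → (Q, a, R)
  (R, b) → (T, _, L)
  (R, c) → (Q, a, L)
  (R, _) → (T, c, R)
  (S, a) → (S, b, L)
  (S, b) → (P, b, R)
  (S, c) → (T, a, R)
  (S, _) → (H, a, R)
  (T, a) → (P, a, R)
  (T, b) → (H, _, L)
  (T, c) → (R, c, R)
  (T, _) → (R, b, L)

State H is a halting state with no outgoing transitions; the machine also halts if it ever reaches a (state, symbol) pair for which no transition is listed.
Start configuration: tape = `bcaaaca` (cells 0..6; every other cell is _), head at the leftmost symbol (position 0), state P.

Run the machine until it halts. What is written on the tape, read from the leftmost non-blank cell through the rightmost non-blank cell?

babcaaaca

P | __[b]caaaca   read b → write _, move L, go to R
R | _[_]_caaaca   read _ → write c, move R, go to T
T | _c[_]caaaca   read _ → write b, move L, go to R
R | _[c]bcaaaca   read c → write a, move L, go to Q
Q | [_]abcaaaca   read _ → write b, move R, go to T
T | b[a]bcaaaca   read a → write a, move R, go to P
P | ba[b]caaaca   read b → write _, move L, go to R
R | b[a]_caaaca   read a → write a, move R, go to Q
Q | ba[_]caaaca   read _ → write b, move R, go to T
T | bab[c]aaaca   read c → write c, move R, go to R
R | babc[a]aaca   read a → write a, move R, go to Q
Q | babca[a]aca   read a → write a, move L, go to Q
Q | babc[a]aaca   read a → write a, move L, go to Q
Q | bab[c]aaaca   read c → write c, move R, go to H
H | babc[a]aaca
The non-blank tape span at halt is babcaaaca.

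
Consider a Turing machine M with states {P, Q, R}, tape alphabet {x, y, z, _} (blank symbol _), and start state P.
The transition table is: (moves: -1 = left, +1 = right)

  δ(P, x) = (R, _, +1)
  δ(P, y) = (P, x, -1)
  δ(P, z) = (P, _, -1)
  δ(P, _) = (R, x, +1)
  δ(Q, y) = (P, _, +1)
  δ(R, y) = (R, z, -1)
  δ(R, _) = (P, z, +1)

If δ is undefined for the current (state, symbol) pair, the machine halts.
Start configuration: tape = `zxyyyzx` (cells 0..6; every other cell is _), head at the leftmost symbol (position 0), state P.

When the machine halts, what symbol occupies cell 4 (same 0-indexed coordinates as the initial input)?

z

state=P head=0 tape=_[z]xyyyzx   (P,z)→(P,_,-1)
state=P head=-1 tape=[_]_xyyyzx   (P,_)→(R,x,+1)
state=R head=0 tape=x[_]xyyyzx   (R,_)→(P,z,+1)
state=P head=1 tape=xz[x]yyyzx   (P,x)→(R,_,+1)
state=R head=2 tape=xz_[y]yyzx   (R,y)→(R,z,-1)
state=R head=1 tape=xz[_]zyyzx   (R,_)→(P,z,+1)
state=P head=2 tape=xzz[z]yyzx   (P,z)→(P,_,-1)
state=P head=1 tape=xz[z]_yyzx   (P,z)→(P,_,-1)
state=P head=0 tape=x[z]__yyzx   (P,z)→(P,_,-1)
state=P head=-1 tape=[x]___yyzx   (P,x)→(R,_,+1)
state=R head=0 tape=_[_]__yyzx   (R,_)→(P,z,+1)
state=P head=1 tape=_z[_]_yyzx   (P,_)→(R,x,+1)
state=R head=2 tape=_zx[_]yyzx   (R,_)→(P,z,+1)
state=P head=3 tape=_zxz[y]yzx   (P,y)→(P,x,-1)
state=P head=2 tape=_zx[z]xyzx   (P,z)→(P,_,-1)
state=P head=1 tape=_z[x]_xyzx   (P,x)→(R,_,+1)
state=R head=2 tape=_z_[_]xyzx   (R,_)→(P,z,+1)
state=P head=3 tape=_z_z[x]yzx   (P,x)→(R,_,+1)
state=R head=4 tape=_z_z_[y]zx   (R,y)→(R,z,-1)
state=R head=3 tape=_z_z[_]zzx   (R,_)→(P,z,+1)
state=P head=4 tape=_z_zz[z]zx   (P,z)→(P,_,-1)
state=P head=3 tape=_z_z[z]_zx   (P,z)→(P,_,-1)
state=P head=2 tape=_z_[z]__zx   (P,z)→(P,_,-1)
state=P head=1 tape=_z[_]___zx   (P,_)→(R,x,+1)
state=R head=2 tape=_zx[_]__zx   (R,_)→(P,z,+1)
state=P head=3 tape=_zxz[_]_zx   (P,_)→(R,x,+1)
state=R head=4 tape=_zxzx[_]zx   (R,_)→(P,z,+1)
state=P head=5 tape=_zxzxz[z]x   (P,z)→(P,_,-1)
state=P head=4 tape=_zxzx[z]_x   (P,z)→(P,_,-1)
state=P head=3 tape=_zxz[x]__x   (P,x)→(R,_,+1)
state=R head=4 tape=_zxz_[_]_x   (R,_)→(P,z,+1)
state=P head=5 tape=_zxz_z[_]x   (P,_)→(R,x,+1)
state=R head=6 tape=_zxz_zx[x]
Cell 4 holds z when M halts.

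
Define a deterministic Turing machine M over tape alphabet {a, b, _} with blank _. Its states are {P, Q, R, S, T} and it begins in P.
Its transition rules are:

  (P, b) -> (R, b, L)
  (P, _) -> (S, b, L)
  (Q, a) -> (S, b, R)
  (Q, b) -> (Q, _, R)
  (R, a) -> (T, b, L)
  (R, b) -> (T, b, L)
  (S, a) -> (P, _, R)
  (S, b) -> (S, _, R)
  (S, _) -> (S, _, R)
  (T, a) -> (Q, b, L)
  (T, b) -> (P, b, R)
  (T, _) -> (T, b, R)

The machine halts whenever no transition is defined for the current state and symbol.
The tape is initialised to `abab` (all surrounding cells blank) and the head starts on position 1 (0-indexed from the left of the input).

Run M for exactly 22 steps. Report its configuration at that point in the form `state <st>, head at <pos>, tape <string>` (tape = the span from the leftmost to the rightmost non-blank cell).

state R, head at -3, tape bbbbbab

state=P head=1 tape=___a[b]ab   (P,b)→(R,b,L)
state=R head=0 tape=___[a]bab   (R,a)→(T,b,L)
state=T head=-1 tape=__[_]bbab   (T,_)→(T,b,R)
state=T head=0 tape=__b[b]bab   (T,b)→(P,b,R)
state=P head=1 tape=__bb[b]ab   (P,b)→(R,b,L)
state=R head=0 tape=__b[b]bab   (R,b)→(T,b,L)
state=T head=-1 tape=__[b]bbab   (T,b)→(P,b,R)
state=P head=0 tape=__b[b]bab   (P,b)→(R,b,L)
state=R head=-1 tape=__[b]bbab   (R,b)→(T,b,L)
state=T head=-2 tape=_[_]bbbab   (T,_)→(T,b,R)
state=T head=-1 tape=_b[b]bbab   (T,b)→(P,b,R)
state=P head=0 tape=_bb[b]bab   (P,b)→(R,b,L)
state=R head=-1 tape=_b[b]bbab   (R,b)→(T,b,L)
state=T head=-2 tape=_[b]bbbab   (T,b)→(P,b,R)
state=P head=-1 tape=_b[b]bbab   (P,b)→(R,b,L)
state=R head=-2 tape=_[b]bbbab   (R,b)→(T,b,L)
state=T head=-3 tape=[_]bbbbab   (T,_)→(T,b,R)
state=T head=-2 tape=b[b]bbbab   (T,b)→(P,b,R)
state=P head=-1 tape=bb[b]bbab   (P,b)→(R,b,L)
state=R head=-2 tape=b[b]bbbab   (R,b)→(T,b,L)
state=T head=-3 tape=[b]bbbbab   (T,b)→(P,b,R)
state=P head=-2 tape=b[b]bbbab   (P,b)→(R,b,L)
state=R head=-3 tape=[b]bbbbab
After 22 steps: state R, head at -3, tape bbbbbab.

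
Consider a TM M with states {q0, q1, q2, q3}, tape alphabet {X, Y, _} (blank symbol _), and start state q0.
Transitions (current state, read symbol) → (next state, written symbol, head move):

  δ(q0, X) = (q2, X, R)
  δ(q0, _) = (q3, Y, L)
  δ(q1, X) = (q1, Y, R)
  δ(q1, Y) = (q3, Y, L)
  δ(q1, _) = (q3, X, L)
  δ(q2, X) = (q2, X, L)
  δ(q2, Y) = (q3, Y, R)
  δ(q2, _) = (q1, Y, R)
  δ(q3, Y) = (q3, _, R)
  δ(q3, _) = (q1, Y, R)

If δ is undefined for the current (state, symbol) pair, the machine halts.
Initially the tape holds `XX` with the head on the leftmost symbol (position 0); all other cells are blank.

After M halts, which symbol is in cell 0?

Y

state=q0 head=0 tape=_[X]X_   (q0,X)→(q2,X,R)
state=q2 head=1 tape=_X[X]_   (q2,X)→(q2,X,L)
state=q2 head=0 tape=_[X]X_   (q2,X)→(q2,X,L)
state=q2 head=-1 tape=[_]XX_   (q2,_)→(q1,Y,R)
state=q1 head=0 tape=Y[X]X_   (q1,X)→(q1,Y,R)
state=q1 head=1 tape=YY[X]_   (q1,X)→(q1,Y,R)
state=q1 head=2 tape=YYY[_]   (q1,_)→(q3,X,L)
state=q3 head=1 tape=YY[Y]X   (q3,Y)→(q3,_,R)
state=q3 head=2 tape=YY_[X]
Cell 0 holds Y when M halts.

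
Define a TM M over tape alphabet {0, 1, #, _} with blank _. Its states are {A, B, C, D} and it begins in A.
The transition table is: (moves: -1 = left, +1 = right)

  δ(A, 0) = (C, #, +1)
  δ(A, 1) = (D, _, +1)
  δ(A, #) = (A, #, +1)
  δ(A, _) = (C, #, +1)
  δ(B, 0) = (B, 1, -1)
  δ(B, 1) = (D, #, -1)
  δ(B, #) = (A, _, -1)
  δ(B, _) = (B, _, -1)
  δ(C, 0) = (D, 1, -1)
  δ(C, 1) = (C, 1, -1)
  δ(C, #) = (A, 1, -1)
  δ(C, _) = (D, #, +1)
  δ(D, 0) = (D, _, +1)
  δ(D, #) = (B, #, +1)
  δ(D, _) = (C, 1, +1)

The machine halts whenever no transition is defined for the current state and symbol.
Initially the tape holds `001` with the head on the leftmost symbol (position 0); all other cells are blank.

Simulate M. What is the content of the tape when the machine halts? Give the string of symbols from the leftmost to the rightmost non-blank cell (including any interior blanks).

state=A head=0 tape=[0]01   (A,0)→(C,#,+1)
state=C head=1 tape=#[0]1   (C,0)→(D,1,-1)
state=D head=0 tape=[#]11   (D,#)→(B,#,+1)
state=B head=1 tape=#[1]1   (B,1)→(D,#,-1)
state=D head=0 tape=[#]#1   (D,#)→(B,#,+1)
state=B head=1 tape=#[#]1   (B,#)→(A,_,-1)
state=A head=0 tape=[#]_1   (A,#)→(A,#,+1)
state=A head=1 tape=#[_]1   (A,_)→(C,#,+1)
state=C head=2 tape=##[1]   (C,1)→(C,1,-1)
state=C head=1 tape=#[#]1   (C,#)→(A,1,-1)
state=A head=0 tape=[#]11   (A,#)→(A,#,+1)
state=A head=1 tape=#[1]1   (A,1)→(D,_,+1)
state=D head=2 tape=#_[1]
The non-blank tape span at halt is #_1.

#_1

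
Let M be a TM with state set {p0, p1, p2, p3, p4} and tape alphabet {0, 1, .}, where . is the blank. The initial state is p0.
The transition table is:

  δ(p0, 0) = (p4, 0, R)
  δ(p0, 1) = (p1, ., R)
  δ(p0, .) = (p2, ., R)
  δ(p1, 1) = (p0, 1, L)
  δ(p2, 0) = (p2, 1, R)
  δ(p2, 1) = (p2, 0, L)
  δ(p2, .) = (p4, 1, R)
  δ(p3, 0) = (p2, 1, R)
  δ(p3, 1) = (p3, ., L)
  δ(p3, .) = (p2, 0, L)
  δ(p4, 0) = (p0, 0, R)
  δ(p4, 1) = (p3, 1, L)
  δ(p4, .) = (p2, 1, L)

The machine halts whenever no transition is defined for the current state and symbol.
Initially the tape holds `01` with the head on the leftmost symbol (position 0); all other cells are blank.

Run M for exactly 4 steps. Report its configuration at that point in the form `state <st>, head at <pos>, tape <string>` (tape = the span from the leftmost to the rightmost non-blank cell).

state=p0 head=0 tape=[0]1   (p0,0)→(p4,0,R)
state=p4 head=1 tape=0[1]   (p4,1)→(p3,1,L)
state=p3 head=0 tape=[0]1   (p3,0)→(p2,1,R)
state=p2 head=1 tape=1[1]   (p2,1)→(p2,0,L)
state=p2 head=0 tape=[1]0
After 4 steps: state p2, head at 0, tape 10.

state p2, head at 0, tape 10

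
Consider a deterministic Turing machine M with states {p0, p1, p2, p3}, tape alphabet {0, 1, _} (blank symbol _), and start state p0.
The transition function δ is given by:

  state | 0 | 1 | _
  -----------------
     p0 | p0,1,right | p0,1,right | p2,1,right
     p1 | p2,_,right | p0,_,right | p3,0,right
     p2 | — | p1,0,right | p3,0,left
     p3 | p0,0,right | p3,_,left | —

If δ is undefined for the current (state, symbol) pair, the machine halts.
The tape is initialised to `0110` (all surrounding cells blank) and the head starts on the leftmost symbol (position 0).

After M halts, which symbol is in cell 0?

_

state=p0 head=0 tape=_[0]110__   (p0,0)→(p0,1,right)
state=p0 head=1 tape=_1[1]10__   (p0,1)→(p0,1,right)
state=p0 head=2 tape=_11[1]0__   (p0,1)→(p0,1,right)
state=p0 head=3 tape=_111[0]__   (p0,0)→(p0,1,right)
state=p0 head=4 tape=_1111[_]_   (p0,_)→(p2,1,right)
state=p2 head=5 tape=_11111[_]   (p2,_)→(p3,0,left)
state=p3 head=4 tape=_1111[1]0   (p3,1)→(p3,_,left)
state=p3 head=3 tape=_111[1]_0   (p3,1)→(p3,_,left)
state=p3 head=2 tape=_11[1]__0   (p3,1)→(p3,_,left)
state=p3 head=1 tape=_1[1]___0   (p3,1)→(p3,_,left)
state=p3 head=0 tape=_[1]____0   (p3,1)→(p3,_,left)
state=p3 head=-1 tape=[_]_____0
Cell 0 holds _ when M halts.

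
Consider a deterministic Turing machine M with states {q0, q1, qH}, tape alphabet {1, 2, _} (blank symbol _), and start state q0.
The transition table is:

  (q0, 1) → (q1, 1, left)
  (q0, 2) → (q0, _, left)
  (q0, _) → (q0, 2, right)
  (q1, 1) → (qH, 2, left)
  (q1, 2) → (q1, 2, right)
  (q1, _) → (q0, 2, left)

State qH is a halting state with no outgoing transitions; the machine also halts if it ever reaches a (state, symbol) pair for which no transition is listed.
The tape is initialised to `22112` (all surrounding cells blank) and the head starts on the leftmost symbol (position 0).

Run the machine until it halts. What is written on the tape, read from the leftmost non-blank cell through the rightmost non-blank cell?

state=q0 head=0 tape=__[2]2112   (q0,2)→(q0,_,left)
state=q0 head=-1 tape=_[_]_2112   (q0,_)→(q0,2,right)
state=q0 head=0 tape=_2[_]2112   (q0,_)→(q0,2,right)
state=q0 head=1 tape=_22[2]112   (q0,2)→(q0,_,left)
state=q0 head=0 tape=_2[2]_112   (q0,2)→(q0,_,left)
state=q0 head=-1 tape=_[2]__112   (q0,2)→(q0,_,left)
state=q0 head=-2 tape=[_]___112   (q0,_)→(q0,2,right)
state=q0 head=-1 tape=2[_]__112   (q0,_)→(q0,2,right)
state=q0 head=0 tape=22[_]_112   (q0,_)→(q0,2,right)
state=q0 head=1 tape=222[_]112   (q0,_)→(q0,2,right)
state=q0 head=2 tape=2222[1]12   (q0,1)→(q1,1,left)
state=q1 head=1 tape=222[2]112   (q1,2)→(q1,2,right)
state=q1 head=2 tape=2222[1]12   (q1,1)→(qH,2,left)
state=qH head=1 tape=222[2]212
The non-blank tape span at halt is 2222212.

2222212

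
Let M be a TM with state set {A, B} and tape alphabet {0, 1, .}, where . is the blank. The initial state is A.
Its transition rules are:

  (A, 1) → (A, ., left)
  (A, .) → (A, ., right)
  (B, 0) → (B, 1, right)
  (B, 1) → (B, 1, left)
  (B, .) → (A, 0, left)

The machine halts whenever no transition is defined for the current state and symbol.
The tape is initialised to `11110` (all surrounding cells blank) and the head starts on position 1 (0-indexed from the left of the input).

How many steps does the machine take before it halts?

11

state=A head=1 tape=.1[1]110   (A,1)→(A,.,left)
state=A head=0 tape=.[1].110   (A,1)→(A,.,left)
state=A head=-1 tape=[.]..110   (A,.)→(A,.,right)
state=A head=0 tape=.[.].110   (A,.)→(A,.,right)
state=A head=1 tape=..[.]110   (A,.)→(A,.,right)
state=A head=2 tape=...[1]10   (A,1)→(A,.,left)
state=A head=1 tape=..[.].10   (A,.)→(A,.,right)
state=A head=2 tape=...[.]10   (A,.)→(A,.,right)
state=A head=3 tape=....[1]0   (A,1)→(A,.,left)
state=A head=2 tape=...[.].0   (A,.)→(A,.,right)
state=A head=3 tape=....[.]0   (A,.)→(A,.,right)
state=A head=4 tape=.....[0]
M halts after 11 transitions.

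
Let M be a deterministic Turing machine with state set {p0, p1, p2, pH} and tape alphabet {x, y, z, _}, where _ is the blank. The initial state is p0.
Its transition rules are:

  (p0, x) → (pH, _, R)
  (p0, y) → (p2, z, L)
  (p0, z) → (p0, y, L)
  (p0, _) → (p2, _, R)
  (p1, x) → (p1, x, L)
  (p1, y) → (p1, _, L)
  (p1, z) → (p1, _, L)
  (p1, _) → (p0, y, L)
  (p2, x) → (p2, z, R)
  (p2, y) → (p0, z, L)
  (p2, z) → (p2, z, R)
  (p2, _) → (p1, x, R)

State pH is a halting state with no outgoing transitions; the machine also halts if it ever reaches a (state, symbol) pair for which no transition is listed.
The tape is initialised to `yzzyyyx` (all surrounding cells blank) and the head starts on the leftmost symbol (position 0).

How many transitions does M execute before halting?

23

p0 | ____[y]zzyyyx   read y → write z, move L, go to p2
p2 | ___[_]zzzyyyx   read _ → write x, move R, go to p1
p1 | ___x[z]zzyyyx   read z → write _, move L, go to p1
p1 | ___[x]_zzyyyx   read x → write x, move L, go to p1
p1 | __[_]x_zzyyyx   read _ → write y, move L, go to p0
p0 | _[_]yx_zzyyyx   read _ → write _, move R, go to p2
p2 | __[y]x_zzyyyx   read y → write z, move L, go to p0
p0 | _[_]zx_zzyyyx   read _ → write _, move R, go to p2
p2 | __[z]x_zzyyyx   read z → write z, move R, go to p2
p2 | __z[x]_zzyyyx   read x → write z, move R, go to p2
p2 | __zz[_]zzyyyx   read _ → write x, move R, go to p1
p1 | __zzx[z]zyyyx   read z → write _, move L, go to p1
p1 | __zz[x]_zyyyx   read x → write x, move L, go to p1
p1 | __z[z]x_zyyyx   read z → write _, move L, go to p1
p1 | __[z]_x_zyyyx   read z → write _, move L, go to p1
p1 | _[_]__x_zyyyx   read _ → write y, move L, go to p0
p0 | [_]y__x_zyyyx   read _ → write _, move R, go to p2
p2 | _[y]__x_zyyyx   read y → write z, move L, go to p0
p0 | [_]z__x_zyyyx   read _ → write _, move R, go to p2
p2 | _[z]__x_zyyyx   read z → write z, move R, go to p2
p2 | _z[_]_x_zyyyx   read _ → write x, move R, go to p1
p1 | _zx[_]x_zyyyx   read _ → write y, move L, go to p0
p0 | _z[x]yx_zyyyx   read x → write _, move R, go to pH
pH | _z_[y]x_zyyyx
M halts after 23 transitions.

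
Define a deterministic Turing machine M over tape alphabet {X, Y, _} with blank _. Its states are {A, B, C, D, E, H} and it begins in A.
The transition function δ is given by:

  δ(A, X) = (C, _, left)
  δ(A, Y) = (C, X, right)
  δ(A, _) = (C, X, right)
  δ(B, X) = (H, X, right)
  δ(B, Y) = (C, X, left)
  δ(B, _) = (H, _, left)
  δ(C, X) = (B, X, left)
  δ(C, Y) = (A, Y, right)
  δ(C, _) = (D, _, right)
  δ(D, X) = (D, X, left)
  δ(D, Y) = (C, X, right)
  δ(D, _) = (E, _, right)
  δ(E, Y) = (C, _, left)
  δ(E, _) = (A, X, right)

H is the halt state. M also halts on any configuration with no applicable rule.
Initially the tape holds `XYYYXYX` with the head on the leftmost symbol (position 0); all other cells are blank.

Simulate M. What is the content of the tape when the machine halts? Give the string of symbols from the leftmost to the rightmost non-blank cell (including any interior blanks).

XYX

A | _[X]YYYXYX   read X → write _, move left, go to C
C | [_]_YYYXYX   read _ → write _, move right, go to D
D | _[_]YYYXYX   read _ → write _, move right, go to E
E | __[Y]YYXYX   read Y → write _, move left, go to C
C | _[_]_YYXYX   read _ → write _, move right, go to D
D | __[_]YYXYX   read _ → write _, move right, go to E
E | ___[Y]YXYX   read Y → write _, move left, go to C
C | __[_]_YXYX   read _ → write _, move right, go to D
D | ___[_]YXYX   read _ → write _, move right, go to E
E | ____[Y]XYX   read Y → write _, move left, go to C
C | ___[_]_XYX   read _ → write _, move right, go to D
D | ____[_]XYX   read _ → write _, move right, go to E
E | _____[X]YX
The non-blank tape span at halt is XYX.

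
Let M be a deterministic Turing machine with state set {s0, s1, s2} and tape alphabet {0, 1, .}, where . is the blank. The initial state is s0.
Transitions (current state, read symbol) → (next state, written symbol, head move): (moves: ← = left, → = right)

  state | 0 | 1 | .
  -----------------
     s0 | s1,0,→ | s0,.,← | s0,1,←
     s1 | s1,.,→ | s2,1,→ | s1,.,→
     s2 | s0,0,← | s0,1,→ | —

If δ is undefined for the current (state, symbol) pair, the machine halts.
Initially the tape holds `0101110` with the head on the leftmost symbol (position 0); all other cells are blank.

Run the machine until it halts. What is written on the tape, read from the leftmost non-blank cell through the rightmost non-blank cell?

s0 | [0]101110   read 0 → write 0, move →, go to s1
s1 | 0[1]01110   read 1 → write 1, move →, go to s2
s2 | 01[0]1110   read 0 → write 0, move ←, go to s0
s0 | 0[1]01110   read 1 → write ., move ←, go to s0
s0 | [0].01110   read 0 → write 0, move →, go to s1
s1 | 0[.]01110   read . → write ., move →, go to s1
s1 | 0.[0]1110   read 0 → write ., move →, go to s1
s1 | 0..[1]110   read 1 → write 1, move →, go to s2
s2 | 0..1[1]10   read 1 → write 1, move →, go to s0
s0 | 0..11[1]0   read 1 → write ., move ←, go to s0
s0 | 0..1[1].0   read 1 → write ., move ←, go to s0
s0 | 0..[1]..0   read 1 → write ., move ←, go to s0
s0 | 0.[.]...0   read . → write 1, move ←, go to s0
s0 | 0[.]1...0   read . → write 1, move ←, go to s0
s0 | [0]11...0   read 0 → write 0, move →, go to s1
s1 | 0[1]1...0   read 1 → write 1, move →, go to s2
s2 | 01[1]...0   read 1 → write 1, move →, go to s0
s0 | 011[.]..0   read . → write 1, move ←, go to s0
s0 | 01[1]1..0   read 1 → write ., move ←, go to s0
s0 | 0[1].1..0   read 1 → write ., move ←, go to s0
s0 | [0]..1..0   read 0 → write 0, move →, go to s1
s1 | 0[.].1..0   read . → write ., move →, go to s1
s1 | 0.[.]1..0   read . → write ., move →, go to s1
s1 | 0..[1]..0   read 1 → write 1, move →, go to s2
s2 | 0..1[.].0
The non-blank tape span at halt is 0..1..0.

0..1..0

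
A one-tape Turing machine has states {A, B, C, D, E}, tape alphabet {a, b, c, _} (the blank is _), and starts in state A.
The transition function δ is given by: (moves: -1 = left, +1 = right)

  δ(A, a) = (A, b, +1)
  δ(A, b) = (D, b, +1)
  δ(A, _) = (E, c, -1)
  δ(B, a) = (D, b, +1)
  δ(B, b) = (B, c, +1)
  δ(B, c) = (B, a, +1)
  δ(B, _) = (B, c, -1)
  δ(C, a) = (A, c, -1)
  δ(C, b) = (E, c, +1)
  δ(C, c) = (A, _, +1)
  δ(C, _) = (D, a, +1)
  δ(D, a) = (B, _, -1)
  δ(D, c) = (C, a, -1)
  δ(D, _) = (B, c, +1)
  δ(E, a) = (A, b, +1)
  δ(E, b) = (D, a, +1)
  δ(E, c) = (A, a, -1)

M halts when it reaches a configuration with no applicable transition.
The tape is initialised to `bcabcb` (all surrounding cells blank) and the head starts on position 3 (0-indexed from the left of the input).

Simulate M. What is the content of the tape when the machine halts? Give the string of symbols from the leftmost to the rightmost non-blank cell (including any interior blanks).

A | bca[b]cb____   read b → write b, move +1, go to D
D | bcab[c]b____   read c → write a, move -1, go to C
C | bca[b]ab____   read b → write c, move +1, go to E
E | bcac[a]b____   read a → write b, move +1, go to A
A | bcacb[b]____   read b → write b, move +1, go to D
D | bcacbb[_]___   read _ → write c, move +1, go to B
B | bcacbbc[_]__   read _ → write c, move -1, go to B
B | bcacbb[c]c__   read c → write a, move +1, go to B
B | bcacbba[c]__   read c → write a, move +1, go to B
B | bcacbbaa[_]_   read _ → write c, move -1, go to B
B | bcacbba[a]c_   read a → write b, move +1, go to D
D | bcacbbab[c]_   read c → write a, move -1, go to C
C | bcacbba[b]a_   read b → write c, move +1, go to E
E | bcacbbac[a]_   read a → write b, move +1, go to A
A | bcacbbacb[_]   read _ → write c, move -1, go to E
E | bcacbbac[b]c   read b → write a, move +1, go to D
D | bcacbbaca[c]   read c → write a, move -1, go to C
C | bcacbbac[a]a   read a → write c, move -1, go to A
A | bcacbba[c]ca
The non-blank tape span at halt is bcacbbacca.

bcacbbacca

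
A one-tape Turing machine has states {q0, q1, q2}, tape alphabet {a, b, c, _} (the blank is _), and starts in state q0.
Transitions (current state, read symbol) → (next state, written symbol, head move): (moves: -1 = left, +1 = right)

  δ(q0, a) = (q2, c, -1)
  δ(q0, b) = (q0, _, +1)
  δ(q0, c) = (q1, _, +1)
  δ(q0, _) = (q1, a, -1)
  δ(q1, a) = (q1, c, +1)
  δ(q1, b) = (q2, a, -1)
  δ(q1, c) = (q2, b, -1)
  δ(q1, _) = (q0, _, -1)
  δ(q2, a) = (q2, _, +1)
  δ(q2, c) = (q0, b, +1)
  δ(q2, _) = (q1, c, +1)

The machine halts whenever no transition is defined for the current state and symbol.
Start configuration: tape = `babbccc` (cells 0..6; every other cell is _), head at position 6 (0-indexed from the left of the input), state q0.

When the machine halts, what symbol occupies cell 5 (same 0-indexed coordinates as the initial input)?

q0 | babbcc[c]_   read c → write _, move +1, go to q1
q1 | babbcc_[_]   read _ → write _, move -1, go to q0
q0 | babbcc[_]_   read _ → write a, move -1, go to q1
q1 | babbc[c]a_   read c → write b, move -1, go to q2
q2 | babb[c]ba_   read c → write b, move +1, go to q0
q0 | babbb[b]a_   read b → write _, move +1, go to q0
q0 | babbb_[a]_   read a → write c, move -1, go to q2
q2 | babbb[_]c_   read _ → write c, move +1, go to q1
q1 | babbbc[c]_   read c → write b, move -1, go to q2
q2 | babbb[c]b_   read c → write b, move +1, go to q0
q0 | babbbb[b]_   read b → write _, move +1, go to q0
q0 | babbbb_[_]   read _ → write a, move -1, go to q1
q1 | babbbb[_]a   read _ → write _, move -1, go to q0
q0 | babbb[b]_a   read b → write _, move +1, go to q0
q0 | babbb_[_]a   read _ → write a, move -1, go to q1
q1 | babbb[_]aa   read _ → write _, move -1, go to q0
q0 | babb[b]_aa   read b → write _, move +1, go to q0
q0 | babb_[_]aa   read _ → write a, move -1, go to q1
q1 | babb[_]aaa   read _ → write _, move -1, go to q0
q0 | bab[b]_aaa   read b → write _, move +1, go to q0
q0 | bab_[_]aaa   read _ → write a, move -1, go to q1
q1 | bab[_]aaaa   read _ → write _, move -1, go to q0
q0 | ba[b]_aaaa   read b → write _, move +1, go to q0
q0 | ba_[_]aaaa   read _ → write a, move -1, go to q1
q1 | ba[_]aaaaa   read _ → write _, move -1, go to q0
q0 | b[a]_aaaaa   read a → write c, move -1, go to q2
q2 | [b]c_aaaaa
Cell 5 holds a when M halts.

a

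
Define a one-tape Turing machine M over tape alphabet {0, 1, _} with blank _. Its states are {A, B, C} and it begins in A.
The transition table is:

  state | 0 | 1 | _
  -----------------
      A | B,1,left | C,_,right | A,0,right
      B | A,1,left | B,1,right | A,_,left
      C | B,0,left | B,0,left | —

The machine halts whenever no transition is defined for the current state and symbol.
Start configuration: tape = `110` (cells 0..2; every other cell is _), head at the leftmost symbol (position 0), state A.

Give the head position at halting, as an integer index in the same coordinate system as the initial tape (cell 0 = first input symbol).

state=A head=0 tape=______[1]10   (A,1)→(C,_,right)
state=C head=1 tape=_______[1]0   (C,1)→(B,0,left)
state=B head=0 tape=______[_]00   (B,_)→(A,_,left)
state=A head=-1 tape=_____[_]_00   (A,_)→(A,0,right)
state=A head=0 tape=_____0[_]00   (A,_)→(A,0,right)
state=A head=1 tape=_____00[0]0   (A,0)→(B,1,left)
state=B head=0 tape=_____0[0]10   (B,0)→(A,1,left)
state=A head=-1 tape=_____[0]110   (A,0)→(B,1,left)
state=B head=-2 tape=____[_]1110   (B,_)→(A,_,left)
state=A head=-3 tape=___[_]_1110   (A,_)→(A,0,right)
state=A head=-2 tape=___0[_]1110   (A,_)→(A,0,right)
state=A head=-1 tape=___00[1]110   (A,1)→(C,_,right)
state=C head=0 tape=___00_[1]10   (C,1)→(B,0,left)
state=B head=-1 tape=___00[_]010   (B,_)→(A,_,left)
state=A head=-2 tape=___0[0]_010   (A,0)→(B,1,left)
state=B head=-3 tape=___[0]1_010   (B,0)→(A,1,left)
state=A head=-4 tape=__[_]11_010   (A,_)→(A,0,right)
state=A head=-3 tape=__0[1]1_010   (A,1)→(C,_,right)
state=C head=-2 tape=__0_[1]_010   (C,1)→(B,0,left)
state=B head=-3 tape=__0[_]0_010   (B,_)→(A,_,left)
state=A head=-4 tape=__[0]_0_010   (A,0)→(B,1,left)
state=B head=-5 tape=_[_]1_0_010   (B,_)→(A,_,left)
state=A head=-6 tape=[_]_1_0_010   (A,_)→(A,0,right)
state=A head=-5 tape=0[_]1_0_010   (A,_)→(A,0,right)
state=A head=-4 tape=00[1]_0_010   (A,1)→(C,_,right)
state=C head=-3 tape=00_[_]0_010
At halt the head is at cell -3.

-3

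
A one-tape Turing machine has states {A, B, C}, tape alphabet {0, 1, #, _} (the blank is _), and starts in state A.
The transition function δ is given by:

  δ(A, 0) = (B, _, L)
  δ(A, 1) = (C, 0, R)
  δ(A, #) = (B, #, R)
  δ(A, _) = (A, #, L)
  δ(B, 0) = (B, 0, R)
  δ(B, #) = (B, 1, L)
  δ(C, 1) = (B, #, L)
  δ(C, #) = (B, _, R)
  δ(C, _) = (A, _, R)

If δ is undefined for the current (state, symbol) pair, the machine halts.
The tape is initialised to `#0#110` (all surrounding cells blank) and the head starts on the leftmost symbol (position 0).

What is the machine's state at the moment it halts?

A | [#]0#110   read # → write #, move R, go to B
B | #[0]#110   read 0 → write 0, move R, go to B
B | #0[#]110   read # → write 1, move L, go to B
B | #[0]1110   read 0 → write 0, move R, go to B
B | #0[1]110
No transition is defined for (B, 1); M halts in state B.

B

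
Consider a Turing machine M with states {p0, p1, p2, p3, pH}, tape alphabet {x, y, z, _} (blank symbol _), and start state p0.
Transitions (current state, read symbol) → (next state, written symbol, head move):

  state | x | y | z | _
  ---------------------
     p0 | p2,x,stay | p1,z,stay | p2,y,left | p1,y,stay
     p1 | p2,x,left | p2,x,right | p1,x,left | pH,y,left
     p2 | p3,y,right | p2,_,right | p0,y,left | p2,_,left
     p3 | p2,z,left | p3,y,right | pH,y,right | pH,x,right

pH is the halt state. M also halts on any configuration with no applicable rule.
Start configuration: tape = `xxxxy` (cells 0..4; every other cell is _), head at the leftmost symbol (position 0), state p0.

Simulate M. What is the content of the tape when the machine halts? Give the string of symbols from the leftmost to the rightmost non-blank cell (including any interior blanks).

x_yx

state=p0 head=0 tape=[x]xxxy_   (p0,x)→(p2,x,stay)
state=p2 head=0 tape=[x]xxxy_   (p2,x)→(p3,y,right)
state=p3 head=1 tape=y[x]xxy_   (p3,x)→(p2,z,left)
state=p2 head=0 tape=[y]zxxy_   (p2,y)→(p2,_,right)
state=p2 head=1 tape=_[z]xxy_   (p2,z)→(p0,y,left)
state=p0 head=0 tape=[_]yxxy_   (p0,_)→(p1,y,stay)
state=p1 head=0 tape=[y]yxxy_   (p1,y)→(p2,x,right)
state=p2 head=1 tape=x[y]xxy_   (p2,y)→(p2,_,right)
state=p2 head=2 tape=x_[x]xy_   (p2,x)→(p3,y,right)
state=p3 head=3 tape=x_y[x]y_   (p3,x)→(p2,z,left)
state=p2 head=2 tape=x_[y]zy_   (p2,y)→(p2,_,right)
state=p2 head=3 tape=x__[z]y_   (p2,z)→(p0,y,left)
state=p0 head=2 tape=x_[_]yy_   (p0,_)→(p1,y,stay)
state=p1 head=2 tape=x_[y]yy_   (p1,y)→(p2,x,right)
state=p2 head=3 tape=x_x[y]y_   (p2,y)→(p2,_,right)
state=p2 head=4 tape=x_x_[y]_   (p2,y)→(p2,_,right)
state=p2 head=5 tape=x_x__[_]   (p2,_)→(p2,_,left)
state=p2 head=4 tape=x_x_[_]_   (p2,_)→(p2,_,left)
state=p2 head=3 tape=x_x[_]__   (p2,_)→(p2,_,left)
state=p2 head=2 tape=x_[x]___   (p2,x)→(p3,y,right)
state=p3 head=3 tape=x_y[_]__   (p3,_)→(pH,x,right)
state=pH head=4 tape=x_yx[_]_
The non-blank tape span at halt is x_yx.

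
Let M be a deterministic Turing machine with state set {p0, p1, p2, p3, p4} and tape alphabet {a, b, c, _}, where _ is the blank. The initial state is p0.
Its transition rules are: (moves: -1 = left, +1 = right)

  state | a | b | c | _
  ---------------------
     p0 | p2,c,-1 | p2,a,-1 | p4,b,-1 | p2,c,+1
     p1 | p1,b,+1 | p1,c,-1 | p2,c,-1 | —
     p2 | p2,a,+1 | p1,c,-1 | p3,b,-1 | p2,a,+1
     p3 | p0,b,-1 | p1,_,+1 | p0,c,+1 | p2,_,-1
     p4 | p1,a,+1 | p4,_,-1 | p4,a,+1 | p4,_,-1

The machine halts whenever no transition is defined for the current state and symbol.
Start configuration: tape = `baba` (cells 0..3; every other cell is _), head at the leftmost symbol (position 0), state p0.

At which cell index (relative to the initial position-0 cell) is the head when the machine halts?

state=p0 head=0 tape=__[b]aba   (p0,b)→(p2,a,-1)
state=p2 head=-1 tape=_[_]aaba   (p2,_)→(p2,a,+1)
state=p2 head=0 tape=_a[a]aba   (p2,a)→(p2,a,+1)
state=p2 head=1 tape=_aa[a]ba   (p2,a)→(p2,a,+1)
state=p2 head=2 tape=_aaa[b]a   (p2,b)→(p1,c,-1)
state=p1 head=1 tape=_aa[a]ca   (p1,a)→(p1,b,+1)
state=p1 head=2 tape=_aab[c]a   (p1,c)→(p2,c,-1)
state=p2 head=1 tape=_aa[b]ca   (p2,b)→(p1,c,-1)
state=p1 head=0 tape=_a[a]cca   (p1,a)→(p1,b,+1)
state=p1 head=1 tape=_ab[c]ca   (p1,c)→(p2,c,-1)
state=p2 head=0 tape=_a[b]cca   (p2,b)→(p1,c,-1)
state=p1 head=-1 tape=_[a]ccca   (p1,a)→(p1,b,+1)
state=p1 head=0 tape=_b[c]cca   (p1,c)→(p2,c,-1)
state=p2 head=-1 tape=_[b]ccca   (p2,b)→(p1,c,-1)
state=p1 head=-2 tape=[_]cccca
At halt the head is at cell -2.

-2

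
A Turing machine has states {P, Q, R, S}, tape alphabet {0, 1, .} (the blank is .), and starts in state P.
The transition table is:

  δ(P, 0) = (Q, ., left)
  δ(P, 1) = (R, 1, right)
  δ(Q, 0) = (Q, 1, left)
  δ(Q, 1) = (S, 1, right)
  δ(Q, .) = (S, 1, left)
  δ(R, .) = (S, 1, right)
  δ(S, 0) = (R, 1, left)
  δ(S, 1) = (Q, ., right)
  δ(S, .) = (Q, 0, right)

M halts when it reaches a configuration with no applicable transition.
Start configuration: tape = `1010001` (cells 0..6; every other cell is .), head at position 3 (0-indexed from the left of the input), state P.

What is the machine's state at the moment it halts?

P | 101[0]001   read 0 → write ., move left, go to Q
Q | 10[1].001   read 1 → write 1, move right, go to S
S | 101[.]001   read . → write 0, move right, go to Q
Q | 1010[0]01   read 0 → write 1, move left, go to Q
Q | 101[0]101   read 0 → write 1, move left, go to Q
Q | 10[1]1101   read 1 → write 1, move right, go to S
S | 101[1]101   read 1 → write ., move right, go to Q
Q | 101.[1]01   read 1 → write 1, move right, go to S
S | 101.1[0]1   read 0 → write 1, move left, go to R
R | 101.[1]11
No transition is defined for (R, 1); M halts in state R.

R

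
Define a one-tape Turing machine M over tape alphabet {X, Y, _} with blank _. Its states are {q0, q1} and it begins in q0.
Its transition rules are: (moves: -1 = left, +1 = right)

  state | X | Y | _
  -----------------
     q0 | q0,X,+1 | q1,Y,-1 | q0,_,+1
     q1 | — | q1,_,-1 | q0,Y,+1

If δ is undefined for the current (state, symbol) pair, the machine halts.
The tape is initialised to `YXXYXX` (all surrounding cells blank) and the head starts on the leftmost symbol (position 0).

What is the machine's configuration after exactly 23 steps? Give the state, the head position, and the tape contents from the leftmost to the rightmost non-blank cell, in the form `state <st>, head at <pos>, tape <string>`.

q0 | ___[Y]XXYXX   read Y → write Y, move -1, go to q1
q1 | __[_]YXXYXX   read _ → write Y, move +1, go to q0
q0 | __Y[Y]XXYXX   read Y → write Y, move -1, go to q1
q1 | __[Y]YXXYXX   read Y → write _, move -1, go to q1
q1 | _[_]_YXXYXX   read _ → write Y, move +1, go to q0
q0 | _Y[_]YXXYXX   read _ → write _, move +1, go to q0
q0 | _Y_[Y]XXYXX   read Y → write Y, move -1, go to q1
q1 | _Y[_]YXXYXX   read _ → write Y, move +1, go to q0
q0 | _YY[Y]XXYXX   read Y → write Y, move -1, go to q1
q1 | _Y[Y]YXXYXX   read Y → write _, move -1, go to q1
q1 | _[Y]_YXXYXX   read Y → write _, move -1, go to q1
q1 | [_]__YXXYXX   read _ → write Y, move +1, go to q0
q0 | Y[_]_YXXYXX   read _ → write _, move +1, go to q0
q0 | Y_[_]YXXYXX   read _ → write _, move +1, go to q0
q0 | Y__[Y]XXYXX   read Y → write Y, move -1, go to q1
q1 | Y_[_]YXXYXX   read _ → write Y, move +1, go to q0
q0 | Y_Y[Y]XXYXX   read Y → write Y, move -1, go to q1
q1 | Y_[Y]YXXYXX   read Y → write _, move -1, go to q1
q1 | Y[_]_YXXYXX   read _ → write Y, move +1, go to q0
q0 | YY[_]YXXYXX   read _ → write _, move +1, go to q0
q0 | YY_[Y]XXYXX   read Y → write Y, move -1, go to q1
q1 | YY[_]YXXYXX   read _ → write Y, move +1, go to q0
q0 | YYY[Y]XXYXX   read Y → write Y, move -1, go to q1
q1 | YY[Y]YXXYXX
After 23 steps: state q1, head at -1, tape YYYYXXYXX.

state q1, head at -1, tape YYYYXXYXX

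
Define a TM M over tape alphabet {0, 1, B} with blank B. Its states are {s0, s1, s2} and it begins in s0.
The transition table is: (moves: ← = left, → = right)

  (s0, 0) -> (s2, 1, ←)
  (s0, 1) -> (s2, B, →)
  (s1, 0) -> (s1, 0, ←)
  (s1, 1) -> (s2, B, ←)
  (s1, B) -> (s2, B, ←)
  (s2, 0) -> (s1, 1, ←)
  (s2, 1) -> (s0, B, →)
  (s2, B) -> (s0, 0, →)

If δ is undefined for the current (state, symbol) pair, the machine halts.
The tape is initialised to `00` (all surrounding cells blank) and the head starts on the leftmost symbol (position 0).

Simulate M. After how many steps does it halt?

8

state=s0 head=0 tape=BBB[0]0   (s0,0)→(s2,1,←)
state=s2 head=-1 tape=BB[B]10   (s2,B)→(s0,0,→)
state=s0 head=0 tape=BB0[1]0   (s0,1)→(s2,B,→)
state=s2 head=1 tape=BB0B[0]   (s2,0)→(s1,1,←)
state=s1 head=0 tape=BB0[B]1   (s1,B)→(s2,B,←)
state=s2 head=-1 tape=BB[0]B1   (s2,0)→(s1,1,←)
state=s1 head=-2 tape=B[B]1B1   (s1,B)→(s2,B,←)
state=s2 head=-3 tape=[B]B1B1   (s2,B)→(s0,0,→)
state=s0 head=-2 tape=0[B]1B1
M halts after 8 transitions.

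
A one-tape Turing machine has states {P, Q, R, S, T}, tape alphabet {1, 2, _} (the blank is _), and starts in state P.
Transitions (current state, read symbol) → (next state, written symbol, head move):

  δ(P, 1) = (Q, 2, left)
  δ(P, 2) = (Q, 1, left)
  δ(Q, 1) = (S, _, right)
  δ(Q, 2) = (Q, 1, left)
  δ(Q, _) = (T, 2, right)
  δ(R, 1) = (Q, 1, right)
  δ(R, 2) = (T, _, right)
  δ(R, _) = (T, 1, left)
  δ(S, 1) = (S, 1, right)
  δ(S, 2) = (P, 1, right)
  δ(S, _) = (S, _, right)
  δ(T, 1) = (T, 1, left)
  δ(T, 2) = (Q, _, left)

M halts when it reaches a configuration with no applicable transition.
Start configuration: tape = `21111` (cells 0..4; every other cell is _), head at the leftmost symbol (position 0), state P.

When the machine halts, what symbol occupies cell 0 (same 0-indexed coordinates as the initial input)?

1

state=P head=0 tape=__[2]1111   (P,2)→(Q,1,left)
state=Q head=-1 tape=_[_]11111   (Q,_)→(T,2,right)
state=T head=0 tape=_2[1]1111   (T,1)→(T,1,left)
state=T head=-1 tape=_[2]11111   (T,2)→(Q,_,left)
state=Q head=-2 tape=[_]_11111   (Q,_)→(T,2,right)
state=T head=-1 tape=2[_]11111
Cell 0 holds 1 when M halts.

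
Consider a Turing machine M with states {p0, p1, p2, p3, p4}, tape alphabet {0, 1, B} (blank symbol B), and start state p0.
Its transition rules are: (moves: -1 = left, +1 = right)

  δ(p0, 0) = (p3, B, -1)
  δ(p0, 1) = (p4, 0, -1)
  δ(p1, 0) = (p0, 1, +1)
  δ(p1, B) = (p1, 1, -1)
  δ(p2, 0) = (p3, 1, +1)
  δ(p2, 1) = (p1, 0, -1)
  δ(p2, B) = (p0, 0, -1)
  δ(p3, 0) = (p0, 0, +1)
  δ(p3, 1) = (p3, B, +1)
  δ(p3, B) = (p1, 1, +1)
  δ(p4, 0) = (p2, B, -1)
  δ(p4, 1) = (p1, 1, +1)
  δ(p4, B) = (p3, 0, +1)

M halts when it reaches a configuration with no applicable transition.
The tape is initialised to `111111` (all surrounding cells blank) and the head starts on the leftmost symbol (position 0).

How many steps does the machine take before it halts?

20

state=p0 head=0 tape=B[1]11111B   (p0,1)→(p4,0,-1)
state=p4 head=-1 tape=[B]011111B   (p4,B)→(p3,0,+1)
state=p3 head=0 tape=0[0]11111B   (p3,0)→(p0,0,+1)
state=p0 head=1 tape=00[1]1111B   (p0,1)→(p4,0,-1)
state=p4 head=0 tape=0[0]01111B   (p4,0)→(p2,B,-1)
state=p2 head=-1 tape=[0]B01111B   (p2,0)→(p3,1,+1)
state=p3 head=0 tape=1[B]01111B   (p3,B)→(p1,1,+1)
state=p1 head=1 tape=11[0]1111B   (p1,0)→(p0,1,+1)
state=p0 head=2 tape=111[1]111B   (p0,1)→(p4,0,-1)
state=p4 head=1 tape=11[1]0111B   (p4,1)→(p1,1,+1)
state=p1 head=2 tape=111[0]111B   (p1,0)→(p0,1,+1)
state=p0 head=3 tape=1111[1]11B   (p0,1)→(p4,0,-1)
state=p4 head=2 tape=111[1]011B   (p4,1)→(p1,1,+1)
state=p1 head=3 tape=1111[0]11B   (p1,0)→(p0,1,+1)
state=p0 head=4 tape=11111[1]1B   (p0,1)→(p4,0,-1)
state=p4 head=3 tape=1111[1]01B   (p4,1)→(p1,1,+1)
state=p1 head=4 tape=11111[0]1B   (p1,0)→(p0,1,+1)
state=p0 head=5 tape=111111[1]B   (p0,1)→(p4,0,-1)
state=p4 head=4 tape=11111[1]0B   (p4,1)→(p1,1,+1)
state=p1 head=5 tape=111111[0]B   (p1,0)→(p0,1,+1)
state=p0 head=6 tape=1111111[B]
M halts after 20 transitions.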